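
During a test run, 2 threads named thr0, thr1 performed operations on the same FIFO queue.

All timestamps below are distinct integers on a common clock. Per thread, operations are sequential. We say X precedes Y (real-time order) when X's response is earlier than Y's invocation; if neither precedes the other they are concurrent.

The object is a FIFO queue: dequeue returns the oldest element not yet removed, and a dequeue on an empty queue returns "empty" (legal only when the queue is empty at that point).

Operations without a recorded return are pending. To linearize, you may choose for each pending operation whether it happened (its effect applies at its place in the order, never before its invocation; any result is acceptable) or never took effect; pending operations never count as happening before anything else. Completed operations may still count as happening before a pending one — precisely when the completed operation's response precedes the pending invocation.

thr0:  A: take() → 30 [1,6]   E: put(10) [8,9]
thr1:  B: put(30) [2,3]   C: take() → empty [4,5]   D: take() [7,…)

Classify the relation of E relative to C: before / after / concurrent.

E spans [8,9], C spans [4,5]
resp(C)=5 < inv(E)=8

after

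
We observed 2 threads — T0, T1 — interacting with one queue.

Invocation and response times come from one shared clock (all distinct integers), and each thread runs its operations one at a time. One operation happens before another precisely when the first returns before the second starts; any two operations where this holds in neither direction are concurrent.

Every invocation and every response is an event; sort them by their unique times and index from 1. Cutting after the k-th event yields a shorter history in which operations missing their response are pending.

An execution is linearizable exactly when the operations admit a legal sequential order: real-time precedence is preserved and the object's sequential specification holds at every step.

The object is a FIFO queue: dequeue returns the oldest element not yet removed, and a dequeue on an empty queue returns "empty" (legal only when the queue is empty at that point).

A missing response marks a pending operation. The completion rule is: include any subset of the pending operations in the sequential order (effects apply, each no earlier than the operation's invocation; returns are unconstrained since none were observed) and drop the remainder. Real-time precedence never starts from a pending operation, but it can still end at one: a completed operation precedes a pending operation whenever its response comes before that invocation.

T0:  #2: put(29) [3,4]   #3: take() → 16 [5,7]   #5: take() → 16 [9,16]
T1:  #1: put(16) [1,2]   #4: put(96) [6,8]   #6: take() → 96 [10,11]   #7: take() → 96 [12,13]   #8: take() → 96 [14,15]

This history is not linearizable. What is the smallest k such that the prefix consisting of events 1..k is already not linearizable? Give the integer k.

13

one valid order for events 1..12 is #1, #2, #3, #4, #5, #6:
after step 1 (#1 put(16)): queue <16>
after step 2 (#2 put(29)): queue <16,29>
after step 3 (#3 take() → 16): queue <29>
after step 4 (#4 put(96)): queue <29,96>
after step 5 (#5 take() (pending, included)): queue <96>
after step 6 (#6 take() → 96): queue <>
at event 13 (#7's time-13 response) nothing linearizes any more
completion choices over the 1 pending operation (#5) were checked; none helps
one such order, #1, #2, #3, #4, #6, #7 (pending dropped), breaks at step 5 where #6 take() → 96 is illegal
one such order, #1, #2, #4, #3, #6, #7 (pending dropped), breaks at step 5 where #6 take() → 96 is illegal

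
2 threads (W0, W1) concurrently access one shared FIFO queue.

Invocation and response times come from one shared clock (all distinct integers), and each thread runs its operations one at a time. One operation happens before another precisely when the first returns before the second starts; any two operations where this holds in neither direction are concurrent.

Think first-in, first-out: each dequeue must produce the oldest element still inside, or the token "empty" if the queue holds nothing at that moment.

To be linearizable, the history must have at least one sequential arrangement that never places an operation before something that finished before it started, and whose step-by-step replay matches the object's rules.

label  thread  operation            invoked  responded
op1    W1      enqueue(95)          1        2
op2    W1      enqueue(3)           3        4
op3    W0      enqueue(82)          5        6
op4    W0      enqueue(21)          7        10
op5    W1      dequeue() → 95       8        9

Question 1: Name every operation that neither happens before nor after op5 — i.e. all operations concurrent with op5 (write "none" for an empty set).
Answer: op4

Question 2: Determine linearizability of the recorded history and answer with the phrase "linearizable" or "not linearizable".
linearizable

witness order: op1, op2, op3, op4, op5
after step 1 (op1 enqueue(95)): queue <95>
after step 2 (op2 enqueue(3)): queue <95,3>
after step 3 (op3 enqueue(82)): queue <95,3,82>
after step 4 (op4 enqueue(21)): queue <95,3,82,21>
after step 5 (op5 dequeue() → 95): queue <3,82,21>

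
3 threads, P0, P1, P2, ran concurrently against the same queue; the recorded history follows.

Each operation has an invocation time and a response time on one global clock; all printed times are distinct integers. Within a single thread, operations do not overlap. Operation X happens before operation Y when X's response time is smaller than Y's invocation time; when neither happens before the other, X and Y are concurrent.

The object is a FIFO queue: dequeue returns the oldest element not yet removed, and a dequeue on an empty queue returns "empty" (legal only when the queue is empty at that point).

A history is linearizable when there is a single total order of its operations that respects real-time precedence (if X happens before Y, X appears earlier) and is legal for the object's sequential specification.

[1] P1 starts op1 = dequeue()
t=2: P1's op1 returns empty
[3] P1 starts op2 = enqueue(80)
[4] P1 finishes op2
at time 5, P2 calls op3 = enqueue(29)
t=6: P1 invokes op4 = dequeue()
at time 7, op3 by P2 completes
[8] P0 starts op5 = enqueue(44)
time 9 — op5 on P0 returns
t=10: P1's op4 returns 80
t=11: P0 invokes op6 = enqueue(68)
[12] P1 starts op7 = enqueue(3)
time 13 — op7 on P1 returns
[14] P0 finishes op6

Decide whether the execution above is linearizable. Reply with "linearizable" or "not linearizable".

one valid linearization: op1, op2, op3, op4, op5, op6, op7
after step 1 (op1 dequeue() → empty): queue <>
after step 2 (op2 enqueue(80)): queue <80>
after step 3 (op3 enqueue(29)): queue <80,29>
after step 4 (op4 dequeue() → 80): queue <29>
after step 5 (op5 enqueue(44)): queue <29,44>
after step 6 (op6 enqueue(68)): queue <29,44,68>
after step 7 (op7 enqueue(3)): queue <29,44,68,3>

linearizable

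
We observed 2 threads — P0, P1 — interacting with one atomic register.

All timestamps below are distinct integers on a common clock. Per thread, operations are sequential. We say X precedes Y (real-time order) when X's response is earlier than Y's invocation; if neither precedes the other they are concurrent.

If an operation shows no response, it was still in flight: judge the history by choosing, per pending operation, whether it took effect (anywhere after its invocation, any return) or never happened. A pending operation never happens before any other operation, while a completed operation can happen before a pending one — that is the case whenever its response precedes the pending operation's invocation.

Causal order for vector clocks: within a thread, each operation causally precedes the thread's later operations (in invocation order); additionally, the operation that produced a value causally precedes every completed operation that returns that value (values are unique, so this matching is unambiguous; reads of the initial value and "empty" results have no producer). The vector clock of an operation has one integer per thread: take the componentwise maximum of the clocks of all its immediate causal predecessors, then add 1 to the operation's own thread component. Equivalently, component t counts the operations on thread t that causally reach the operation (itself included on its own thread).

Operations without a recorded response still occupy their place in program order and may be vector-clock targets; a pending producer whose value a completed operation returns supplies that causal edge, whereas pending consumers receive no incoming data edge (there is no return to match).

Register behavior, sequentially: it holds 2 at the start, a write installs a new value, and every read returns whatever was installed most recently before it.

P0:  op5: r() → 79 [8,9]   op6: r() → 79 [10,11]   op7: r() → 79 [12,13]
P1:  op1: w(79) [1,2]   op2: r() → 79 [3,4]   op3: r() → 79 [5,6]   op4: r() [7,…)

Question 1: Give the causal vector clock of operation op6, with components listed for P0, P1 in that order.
Answer: (2, 1)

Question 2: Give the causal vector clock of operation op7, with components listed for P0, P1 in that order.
Answer: (3, 1)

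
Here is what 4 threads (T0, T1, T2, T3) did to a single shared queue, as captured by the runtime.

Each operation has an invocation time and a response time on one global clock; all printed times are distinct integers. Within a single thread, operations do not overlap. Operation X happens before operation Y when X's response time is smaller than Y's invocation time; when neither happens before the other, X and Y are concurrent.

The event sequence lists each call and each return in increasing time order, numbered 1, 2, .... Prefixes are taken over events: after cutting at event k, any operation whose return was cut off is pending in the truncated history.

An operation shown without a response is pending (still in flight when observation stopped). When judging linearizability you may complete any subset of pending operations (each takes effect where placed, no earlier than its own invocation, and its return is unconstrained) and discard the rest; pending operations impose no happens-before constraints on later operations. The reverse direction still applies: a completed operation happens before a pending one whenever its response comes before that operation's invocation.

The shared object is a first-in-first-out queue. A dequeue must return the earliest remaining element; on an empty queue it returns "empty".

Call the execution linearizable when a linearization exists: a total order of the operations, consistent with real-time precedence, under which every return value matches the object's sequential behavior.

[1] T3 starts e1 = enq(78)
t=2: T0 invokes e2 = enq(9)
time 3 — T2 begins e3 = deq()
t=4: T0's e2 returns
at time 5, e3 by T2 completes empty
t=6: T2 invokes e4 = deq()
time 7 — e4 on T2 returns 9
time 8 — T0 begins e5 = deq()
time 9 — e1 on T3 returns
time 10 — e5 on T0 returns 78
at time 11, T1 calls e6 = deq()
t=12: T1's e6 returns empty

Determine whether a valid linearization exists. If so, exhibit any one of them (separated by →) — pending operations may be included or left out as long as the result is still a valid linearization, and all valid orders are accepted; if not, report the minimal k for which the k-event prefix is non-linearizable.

after step 1 (e3 deq() → empty): queue <>
after step 2 (e2 enq(9)): queue <9>
after step 3 (e1 enq(78)): queue <9,78>
after step 4 (e4 deq() → 9): queue <78>
after step 5 (e5 deq() → 78): queue <>
after step 6 (e6 deq() → empty): queue <>

linearizable — witness: e3 → e2 → e1 → e4 → e5 → e6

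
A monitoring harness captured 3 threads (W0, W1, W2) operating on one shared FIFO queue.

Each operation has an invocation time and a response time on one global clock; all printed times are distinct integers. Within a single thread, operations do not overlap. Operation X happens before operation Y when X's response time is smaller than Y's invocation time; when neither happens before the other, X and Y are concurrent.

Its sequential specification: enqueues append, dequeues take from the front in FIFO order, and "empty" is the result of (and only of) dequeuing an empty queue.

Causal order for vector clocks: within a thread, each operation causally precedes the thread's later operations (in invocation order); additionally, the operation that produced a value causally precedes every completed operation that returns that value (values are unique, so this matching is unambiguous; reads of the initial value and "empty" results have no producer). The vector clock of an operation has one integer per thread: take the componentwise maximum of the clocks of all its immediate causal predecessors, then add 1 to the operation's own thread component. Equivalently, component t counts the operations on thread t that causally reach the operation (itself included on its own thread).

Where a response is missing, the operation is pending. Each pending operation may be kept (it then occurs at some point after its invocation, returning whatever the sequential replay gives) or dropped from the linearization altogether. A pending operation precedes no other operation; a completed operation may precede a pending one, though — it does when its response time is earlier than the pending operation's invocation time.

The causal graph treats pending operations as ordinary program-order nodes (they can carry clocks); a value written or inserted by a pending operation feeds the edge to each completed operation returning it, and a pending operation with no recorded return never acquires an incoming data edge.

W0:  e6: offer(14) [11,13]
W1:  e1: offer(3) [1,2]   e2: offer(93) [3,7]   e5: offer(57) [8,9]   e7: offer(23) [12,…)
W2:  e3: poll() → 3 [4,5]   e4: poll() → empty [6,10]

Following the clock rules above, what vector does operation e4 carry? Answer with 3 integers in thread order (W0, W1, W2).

root op e1, invoked 1: fresh clock plus W1's own tick → (0, 1, 0)
root op e6, invoked 11: fresh clock plus W0's own tick → (1, 0, 0)
e3 (invocation 4): componentwise max over VC(e1)=(0, 1, 0), +1 at W2, giving (0, 1, 1)
e2 (invocation 3): componentwise max over VC(e1)=(0, 1, 0), +1 at W1, giving (0, 2, 0)
e4 (invocation 6): componentwise max over VC(e3)=(0, 1, 1), +1 at W2, giving (0, 1, 2)
e5 (invocation 8): componentwise max over VC(e2)=(0, 2, 0), +1 at W1, giving (0, 3, 0)
e7 (invocation 12): componentwise max over VC(e5)=(0, 3, 0), +1 at W1, giving (0, 4, 0)
target: VC(e4) = (0, 1, 2)

(0, 1, 2)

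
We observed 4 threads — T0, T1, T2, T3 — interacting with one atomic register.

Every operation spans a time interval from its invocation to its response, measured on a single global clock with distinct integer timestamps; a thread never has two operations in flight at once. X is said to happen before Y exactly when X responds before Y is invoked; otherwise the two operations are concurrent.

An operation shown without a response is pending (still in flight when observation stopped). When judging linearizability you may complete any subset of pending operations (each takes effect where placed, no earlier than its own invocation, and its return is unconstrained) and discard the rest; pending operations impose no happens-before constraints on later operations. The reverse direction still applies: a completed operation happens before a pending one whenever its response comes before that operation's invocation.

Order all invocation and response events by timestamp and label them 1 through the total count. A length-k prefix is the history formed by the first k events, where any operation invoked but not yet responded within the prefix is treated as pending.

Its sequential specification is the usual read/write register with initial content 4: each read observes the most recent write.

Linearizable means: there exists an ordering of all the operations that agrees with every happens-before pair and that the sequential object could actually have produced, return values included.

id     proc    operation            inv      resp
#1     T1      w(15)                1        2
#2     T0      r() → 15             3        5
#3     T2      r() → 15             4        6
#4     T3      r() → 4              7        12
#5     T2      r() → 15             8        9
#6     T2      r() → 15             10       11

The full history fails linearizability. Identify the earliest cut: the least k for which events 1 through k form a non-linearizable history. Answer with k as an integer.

events 1..11 are linearizable, e.g. via #1, #2, #3, #4, #5, #6:
step 1: #1 w(15) — value 15
step 2: #2 r() → 15 — value 15
step 3: #3 r() → 15 — value 15
step 4: #4 r() (pending, included) — value 15
step 5: #5 r() → 15 — value 15
step 6: #6 r() → 15 — value 15
include event 12 — #4 responding at 12 — and every candidate order breaks
for example #1, #2, #3, #4, #5, #6 fails at step 4: #4 r() → 4 is not legal there
for example #1, #2, #3, #5, #4, #6 fails at step 5: #4 r() → 4 is not legal there

12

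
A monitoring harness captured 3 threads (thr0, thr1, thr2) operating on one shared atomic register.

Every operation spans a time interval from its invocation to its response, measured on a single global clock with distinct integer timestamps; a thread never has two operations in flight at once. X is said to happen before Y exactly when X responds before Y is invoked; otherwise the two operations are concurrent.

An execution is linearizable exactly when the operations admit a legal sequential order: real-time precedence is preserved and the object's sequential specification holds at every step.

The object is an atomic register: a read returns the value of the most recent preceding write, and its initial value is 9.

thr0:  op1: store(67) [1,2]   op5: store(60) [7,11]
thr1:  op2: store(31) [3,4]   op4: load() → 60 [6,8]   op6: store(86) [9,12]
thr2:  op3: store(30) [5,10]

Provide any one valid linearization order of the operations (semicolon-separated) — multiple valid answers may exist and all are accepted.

step 1: op1 store(67) — value 67
step 2: op2 store(31) — value 31
step 3: op3 store(30) — value 30
step 4: op5 store(60) — value 60
step 5: op4 load() → 60 — value 60
step 6: op6 store(86) — value 86

op1; op2; op3; op5; op4; op6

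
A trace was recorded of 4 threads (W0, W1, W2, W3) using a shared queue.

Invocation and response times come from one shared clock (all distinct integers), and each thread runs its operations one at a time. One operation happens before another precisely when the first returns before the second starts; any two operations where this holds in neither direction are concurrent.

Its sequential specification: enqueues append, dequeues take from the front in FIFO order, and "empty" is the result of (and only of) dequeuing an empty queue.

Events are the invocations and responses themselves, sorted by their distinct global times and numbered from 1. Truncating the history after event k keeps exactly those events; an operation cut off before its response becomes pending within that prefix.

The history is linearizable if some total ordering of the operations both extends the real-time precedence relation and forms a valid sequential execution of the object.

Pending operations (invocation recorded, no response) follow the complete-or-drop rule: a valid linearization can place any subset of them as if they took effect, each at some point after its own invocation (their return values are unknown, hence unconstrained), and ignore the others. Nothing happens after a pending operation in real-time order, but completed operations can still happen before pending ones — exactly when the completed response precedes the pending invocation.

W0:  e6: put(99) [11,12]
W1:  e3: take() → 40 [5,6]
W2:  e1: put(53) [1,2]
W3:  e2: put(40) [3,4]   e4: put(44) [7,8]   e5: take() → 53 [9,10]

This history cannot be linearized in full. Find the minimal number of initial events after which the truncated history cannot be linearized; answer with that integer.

events 1..5 are still linearizable — one witness is e1, e2:
step 1: e1 put(53) — queue <53>
step 2: e2 put(40) — queue <53,40>
event 6 — e3's response, time 6 — after it, nothing linearizes
sample order e1, e2, e3 stalls at step 3 — e3 take() → 40 has no legal effect

6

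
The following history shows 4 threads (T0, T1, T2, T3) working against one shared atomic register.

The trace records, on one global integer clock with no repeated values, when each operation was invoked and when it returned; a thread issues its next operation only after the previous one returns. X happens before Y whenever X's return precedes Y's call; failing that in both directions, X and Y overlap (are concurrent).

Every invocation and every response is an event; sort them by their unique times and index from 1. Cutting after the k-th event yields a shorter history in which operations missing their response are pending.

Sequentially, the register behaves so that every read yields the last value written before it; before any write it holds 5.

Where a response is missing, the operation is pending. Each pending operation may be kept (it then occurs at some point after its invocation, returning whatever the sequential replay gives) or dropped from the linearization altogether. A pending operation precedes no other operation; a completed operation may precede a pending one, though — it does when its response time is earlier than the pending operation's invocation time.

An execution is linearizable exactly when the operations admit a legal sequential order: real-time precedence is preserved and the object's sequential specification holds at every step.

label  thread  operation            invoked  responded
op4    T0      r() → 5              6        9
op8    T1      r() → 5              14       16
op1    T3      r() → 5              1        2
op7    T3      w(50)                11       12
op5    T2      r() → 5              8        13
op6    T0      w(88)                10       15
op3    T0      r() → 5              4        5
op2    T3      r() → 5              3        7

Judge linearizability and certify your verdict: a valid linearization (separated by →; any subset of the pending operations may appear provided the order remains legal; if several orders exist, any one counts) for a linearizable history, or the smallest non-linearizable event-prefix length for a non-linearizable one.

cut after 15 events: linearizable; cut after 16 events (op8 responds, time 16): not linearizable
real-time-consistent orders of the 8 completed operations: 30 — all fail the atomic register replay
one such order, op1, op2, op3, op4, op5, op6, op7, op8, breaks at step 8 where op8 r() → 5 is illegal
one such order, op1, op2, op3, op4, op5, op7, op6, op8, breaks at step 8 where op8 r() → 5 is illegal

not linearizable — minimal violating prefix: 16 events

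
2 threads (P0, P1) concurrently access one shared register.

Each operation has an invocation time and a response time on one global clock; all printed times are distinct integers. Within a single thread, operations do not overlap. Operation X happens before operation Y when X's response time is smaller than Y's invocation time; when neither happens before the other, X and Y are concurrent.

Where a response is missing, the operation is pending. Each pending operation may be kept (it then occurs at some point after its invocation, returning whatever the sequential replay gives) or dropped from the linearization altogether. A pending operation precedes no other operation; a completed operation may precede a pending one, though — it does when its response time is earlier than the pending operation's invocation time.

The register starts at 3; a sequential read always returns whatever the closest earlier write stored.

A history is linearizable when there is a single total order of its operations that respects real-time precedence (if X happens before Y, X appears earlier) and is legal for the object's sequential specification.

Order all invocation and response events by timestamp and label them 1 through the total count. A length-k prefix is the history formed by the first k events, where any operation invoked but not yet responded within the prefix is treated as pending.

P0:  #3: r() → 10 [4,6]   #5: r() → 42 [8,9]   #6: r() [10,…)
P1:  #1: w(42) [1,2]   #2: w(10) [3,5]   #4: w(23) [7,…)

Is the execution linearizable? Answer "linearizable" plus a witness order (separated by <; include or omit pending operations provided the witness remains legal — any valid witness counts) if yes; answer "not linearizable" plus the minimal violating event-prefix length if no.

not linearizable — minimal violating prefix: 9 events

through event 8 a valid linearization exists; event 9 (#5 responding at time 9) ends that
4 completed operations, 2 real-time-consistent orders — every register replay fails
include/drop combinations of the 1 pending operation (#4) were all tried; none helps
take #1, #2, #3, #5 (pending dropped): step 4 already fails, because #5 r() → 42 cannot occur there
take #1, #3, #2, #5 (pending dropped): step 2 already fails, because #3 r() → 10 cannot occur there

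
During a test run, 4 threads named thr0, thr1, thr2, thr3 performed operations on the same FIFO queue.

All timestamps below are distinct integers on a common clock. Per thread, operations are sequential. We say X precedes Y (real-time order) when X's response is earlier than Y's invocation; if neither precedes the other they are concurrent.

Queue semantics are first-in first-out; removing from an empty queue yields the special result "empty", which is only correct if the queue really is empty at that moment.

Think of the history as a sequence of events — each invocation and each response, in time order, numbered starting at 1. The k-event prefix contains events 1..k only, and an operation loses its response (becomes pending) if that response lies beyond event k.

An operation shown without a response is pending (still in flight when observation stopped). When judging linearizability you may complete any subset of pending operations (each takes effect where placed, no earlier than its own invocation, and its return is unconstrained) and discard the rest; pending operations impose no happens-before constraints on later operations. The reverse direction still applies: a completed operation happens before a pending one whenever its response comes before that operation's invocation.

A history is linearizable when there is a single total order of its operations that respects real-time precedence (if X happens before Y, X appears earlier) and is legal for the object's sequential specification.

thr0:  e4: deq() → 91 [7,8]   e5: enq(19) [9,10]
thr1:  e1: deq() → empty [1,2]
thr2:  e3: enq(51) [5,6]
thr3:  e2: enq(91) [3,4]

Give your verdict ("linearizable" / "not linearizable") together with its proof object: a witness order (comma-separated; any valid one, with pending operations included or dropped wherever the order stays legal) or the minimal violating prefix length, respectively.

step 1: e1 deq() → empty — queue <>
step 2: e2 enq(91) — queue <91>
step 3: e3 enq(51) — queue <91,51>
step 4: e4 deq() → 91 — queue <51>
step 5: e5 enq(19) — queue <51,19>

linearizable — witness: e1, e2, e3, e4, e5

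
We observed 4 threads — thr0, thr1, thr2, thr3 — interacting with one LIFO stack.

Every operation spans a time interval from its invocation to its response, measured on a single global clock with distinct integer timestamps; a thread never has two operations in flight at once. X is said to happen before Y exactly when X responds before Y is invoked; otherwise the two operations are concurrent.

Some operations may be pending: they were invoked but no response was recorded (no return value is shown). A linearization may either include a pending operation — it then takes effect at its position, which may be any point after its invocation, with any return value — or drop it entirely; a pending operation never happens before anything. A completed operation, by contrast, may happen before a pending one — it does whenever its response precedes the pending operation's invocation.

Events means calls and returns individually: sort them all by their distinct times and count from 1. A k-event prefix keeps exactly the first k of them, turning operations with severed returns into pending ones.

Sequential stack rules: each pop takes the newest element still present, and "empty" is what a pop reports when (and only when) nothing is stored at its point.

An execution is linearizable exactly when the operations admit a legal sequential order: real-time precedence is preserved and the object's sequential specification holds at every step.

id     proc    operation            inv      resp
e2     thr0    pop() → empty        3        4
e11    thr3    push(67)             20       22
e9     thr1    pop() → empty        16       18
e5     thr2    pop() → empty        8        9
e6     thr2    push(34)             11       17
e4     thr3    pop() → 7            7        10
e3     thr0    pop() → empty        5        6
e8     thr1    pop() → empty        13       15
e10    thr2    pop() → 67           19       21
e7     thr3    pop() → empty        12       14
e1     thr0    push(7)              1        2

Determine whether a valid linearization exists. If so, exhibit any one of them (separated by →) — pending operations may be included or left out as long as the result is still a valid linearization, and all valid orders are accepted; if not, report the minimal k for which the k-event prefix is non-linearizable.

prefix check: 1..3 passes, 1..4 fails once e2's time-4 response joins
exhaustive check: the 2 completed LIFO stack ops admit one real-time order; illegal
one such order, e1, e2, breaks at step 2 where e2 pop() → empty is illegal

not linearizable — minimal violating prefix: 4 events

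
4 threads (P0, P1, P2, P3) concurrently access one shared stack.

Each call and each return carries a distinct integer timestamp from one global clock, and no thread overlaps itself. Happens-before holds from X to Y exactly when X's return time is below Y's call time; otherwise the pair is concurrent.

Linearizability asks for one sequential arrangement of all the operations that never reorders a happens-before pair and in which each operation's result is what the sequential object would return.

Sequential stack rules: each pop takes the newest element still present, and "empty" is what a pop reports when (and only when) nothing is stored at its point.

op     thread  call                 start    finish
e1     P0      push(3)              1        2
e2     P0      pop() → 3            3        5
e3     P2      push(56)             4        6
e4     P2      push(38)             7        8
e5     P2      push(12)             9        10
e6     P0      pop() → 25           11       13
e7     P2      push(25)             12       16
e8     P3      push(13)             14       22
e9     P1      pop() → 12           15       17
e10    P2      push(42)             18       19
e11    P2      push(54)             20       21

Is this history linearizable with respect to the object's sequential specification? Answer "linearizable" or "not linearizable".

a witness: e1, e2, e3, e4, e5, e7, e6, e9, e8, e10, e11
1. e1 push(3), leaving stack <3>
2. e2 pop() → 3, leaving stack <>
3. e3 push(56), leaving stack <56>
4. e4 push(38), leaving stack <56,38>
5. e5 push(12), leaving stack <56,38,12>
6. e7 push(25), leaving stack <56,38,12,25>
7. e6 pop() → 25, leaving stack <56,38,12>
8. e9 pop() → 12, leaving stack <56,38>
9. e8 push(13), leaving stack <56,38,13>
10. e10 push(42), leaving stack <56,38,13,42>
11. e11 push(54), leaving stack <56,38,13,42,54>

linearizable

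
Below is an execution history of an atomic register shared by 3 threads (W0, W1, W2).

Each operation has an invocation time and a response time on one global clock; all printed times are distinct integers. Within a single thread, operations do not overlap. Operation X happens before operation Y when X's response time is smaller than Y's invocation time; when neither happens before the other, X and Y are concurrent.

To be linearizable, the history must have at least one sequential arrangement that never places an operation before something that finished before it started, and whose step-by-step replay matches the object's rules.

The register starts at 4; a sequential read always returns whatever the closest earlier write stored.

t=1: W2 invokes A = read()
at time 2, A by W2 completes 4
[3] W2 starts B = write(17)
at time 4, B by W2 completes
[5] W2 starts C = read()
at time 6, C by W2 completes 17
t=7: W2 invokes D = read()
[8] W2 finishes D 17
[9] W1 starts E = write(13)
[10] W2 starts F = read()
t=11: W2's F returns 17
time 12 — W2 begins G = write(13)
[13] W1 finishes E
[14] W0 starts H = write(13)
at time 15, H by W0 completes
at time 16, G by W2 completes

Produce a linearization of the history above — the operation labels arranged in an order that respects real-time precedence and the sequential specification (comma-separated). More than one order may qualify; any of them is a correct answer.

A, B, C, D, F, E, G, H

after step 1 (A read() → 4): value 4
after step 2 (B write(17)): value 17
after step 3 (C read() → 17): value 17
after step 4 (D read() → 17): value 17
after step 5 (F read() → 17): value 17
after step 6 (E write(13)): value 13
after step 7 (G write(13)): value 13
after step 8 (H write(13)): value 13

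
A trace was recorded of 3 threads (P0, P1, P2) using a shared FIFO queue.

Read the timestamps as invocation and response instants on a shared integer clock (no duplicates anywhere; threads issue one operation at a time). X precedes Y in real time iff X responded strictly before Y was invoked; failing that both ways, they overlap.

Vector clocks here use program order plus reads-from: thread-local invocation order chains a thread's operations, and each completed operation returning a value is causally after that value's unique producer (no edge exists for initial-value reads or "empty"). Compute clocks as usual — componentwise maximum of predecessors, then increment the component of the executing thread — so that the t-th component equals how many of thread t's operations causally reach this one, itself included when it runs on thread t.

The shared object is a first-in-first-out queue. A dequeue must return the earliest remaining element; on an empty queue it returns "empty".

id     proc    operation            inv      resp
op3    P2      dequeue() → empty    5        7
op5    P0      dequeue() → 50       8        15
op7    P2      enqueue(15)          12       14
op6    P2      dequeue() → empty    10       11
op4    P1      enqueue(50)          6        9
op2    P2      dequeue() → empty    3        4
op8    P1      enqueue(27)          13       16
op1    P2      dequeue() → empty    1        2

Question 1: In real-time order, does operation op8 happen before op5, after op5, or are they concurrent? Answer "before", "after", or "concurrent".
concurrent

op8 spans [13,16], op5 spans [8,15]
the intervals overlap in both directions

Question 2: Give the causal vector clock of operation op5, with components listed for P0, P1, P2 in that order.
(1, 1, 0)

op1, invoked 1, has no incoming edges; only P2's bump applies → (0, 0, 1)
op4, invoked 6, has no incoming edges; only P1's bump applies → (0, 1, 0)
invoked at 3, op2 merges VC(op1)=(0, 0, 1) and bumps P2's slot → (0, 0, 2)
invoked at 13, op8 merges VC(op4)=(0, 1, 0) and bumps P1's slot → (0, 2, 0)
invoked at 8, op5 merges VC(op4)=(0, 1, 0) and bumps P0's slot → (1, 1, 0)
invoked at 5, op3 merges VC(op2)=(0, 0, 2) and bumps P2's slot → (0, 0, 3)
invoked at 10, op6 merges VC(op3)=(0, 0, 3) and bumps P2's slot → (0, 0, 4)
invoked at 12, op7 merges VC(op6)=(0, 0, 4) and bumps P2's slot → (0, 0, 5)
target: VC(op5) = (1, 1, 0)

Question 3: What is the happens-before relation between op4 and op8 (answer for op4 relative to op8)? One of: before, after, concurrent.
before

op4 spans [6,9], op8 spans [13,16]
resp(op4)=9 < inv(op8)=13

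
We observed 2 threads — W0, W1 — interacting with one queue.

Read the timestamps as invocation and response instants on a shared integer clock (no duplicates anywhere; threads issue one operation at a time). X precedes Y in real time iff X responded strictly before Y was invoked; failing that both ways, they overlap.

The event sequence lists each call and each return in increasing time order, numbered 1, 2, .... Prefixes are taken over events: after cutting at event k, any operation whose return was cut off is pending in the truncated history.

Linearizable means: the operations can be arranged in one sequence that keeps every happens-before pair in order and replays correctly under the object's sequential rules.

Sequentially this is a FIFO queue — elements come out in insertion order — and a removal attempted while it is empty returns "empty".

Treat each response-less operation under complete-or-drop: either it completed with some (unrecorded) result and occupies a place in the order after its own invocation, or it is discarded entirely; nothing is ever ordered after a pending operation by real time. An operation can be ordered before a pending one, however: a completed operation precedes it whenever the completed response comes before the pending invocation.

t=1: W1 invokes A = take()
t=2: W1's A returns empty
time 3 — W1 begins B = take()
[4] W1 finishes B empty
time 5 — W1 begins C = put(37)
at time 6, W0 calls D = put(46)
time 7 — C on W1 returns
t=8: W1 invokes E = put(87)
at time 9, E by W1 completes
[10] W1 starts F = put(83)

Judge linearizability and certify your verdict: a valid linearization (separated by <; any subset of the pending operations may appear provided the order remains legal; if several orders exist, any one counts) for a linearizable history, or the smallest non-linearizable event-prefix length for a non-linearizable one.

linearizable — witness: A < B < C < D < E

1. A take() → empty, leaving queue <>
2. B take() → empty, leaving queue <>
3. C put(37), leaving queue <37>
4. D put(46) (pending, included), leaving queue <37,46>
5. E put(87), leaving queue <37,46,87>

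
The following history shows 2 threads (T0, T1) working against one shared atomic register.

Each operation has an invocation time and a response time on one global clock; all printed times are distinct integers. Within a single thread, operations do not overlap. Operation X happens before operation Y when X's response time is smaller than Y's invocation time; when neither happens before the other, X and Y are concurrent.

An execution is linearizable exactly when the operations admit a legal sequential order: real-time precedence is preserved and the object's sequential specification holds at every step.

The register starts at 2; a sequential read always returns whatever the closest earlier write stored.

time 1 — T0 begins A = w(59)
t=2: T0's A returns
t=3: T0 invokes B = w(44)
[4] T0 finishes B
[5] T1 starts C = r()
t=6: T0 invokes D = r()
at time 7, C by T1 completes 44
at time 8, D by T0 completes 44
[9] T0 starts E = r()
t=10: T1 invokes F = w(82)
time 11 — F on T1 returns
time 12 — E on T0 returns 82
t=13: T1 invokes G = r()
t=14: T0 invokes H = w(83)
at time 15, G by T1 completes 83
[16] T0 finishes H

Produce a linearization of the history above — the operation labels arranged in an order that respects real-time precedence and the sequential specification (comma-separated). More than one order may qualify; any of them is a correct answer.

A, B, C, D, F, E, H, G

step 1: A w(59) — value 59
step 2: B w(44) — value 44
step 3: C r() → 44 — value 44
step 4: D r() → 44 — value 44
step 5: F w(82) — value 82
step 6: E r() → 82 — value 82
step 7: H w(83) — value 83
step 8: G r() → 83 — value 83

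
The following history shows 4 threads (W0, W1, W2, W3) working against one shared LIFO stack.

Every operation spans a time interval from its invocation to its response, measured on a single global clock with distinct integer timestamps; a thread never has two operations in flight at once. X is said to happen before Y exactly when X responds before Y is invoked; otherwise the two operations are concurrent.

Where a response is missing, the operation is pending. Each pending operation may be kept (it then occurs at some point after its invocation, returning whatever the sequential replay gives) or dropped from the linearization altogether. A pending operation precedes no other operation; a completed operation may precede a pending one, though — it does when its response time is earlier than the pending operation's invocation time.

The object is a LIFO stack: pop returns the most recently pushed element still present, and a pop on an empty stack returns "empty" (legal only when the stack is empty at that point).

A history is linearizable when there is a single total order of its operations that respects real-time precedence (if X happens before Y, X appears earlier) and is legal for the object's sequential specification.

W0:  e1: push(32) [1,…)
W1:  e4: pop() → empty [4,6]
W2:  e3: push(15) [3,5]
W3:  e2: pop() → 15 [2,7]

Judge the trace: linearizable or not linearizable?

linearizable

a witness: e3, e2, e4
after step 1 (e3 push(15)): stack <15>
after step 2 (e2 pop() → 15): stack <>
after step 3 (e4 pop() → empty): stack <>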